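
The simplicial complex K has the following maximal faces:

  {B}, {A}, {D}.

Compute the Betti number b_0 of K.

Order the vertices as A < B < D. Listing each simplex with vertices in this order, K has dimension 0 with simplices:

  0-simplices (3): A, B, D

giving chain groups C_0 ≅ Z^3.

Reading off H_k = ker ∂_k / im ∂_{k+1}:

  H_0: rank C_0 − rank ∂_1 = 3 − 0 = 3, and there is no ∂_1, so H_0 = Z^3.

Hence the Betti numbers are b_0 = 3.

b_0 = 3.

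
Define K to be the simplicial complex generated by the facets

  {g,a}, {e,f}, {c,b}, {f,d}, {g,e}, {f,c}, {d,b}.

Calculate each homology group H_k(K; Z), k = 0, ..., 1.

H_0 = Z,  H_1 = Z.

Fix the vertex order a < b < c < d < e < f < g and write every simplex with vertices in increasing order. Then dim K = 1 and the simplices of K are:

  0-simplices (7): a, b, c, d, e, f, g
  1-simplices (7): ag, bc, bd, cf, df, ef, eg

giving chain groups C_0 ≅ Z^7, C_1 ≅ Z^7.

The boundary map ∂_1: C_1 → C_0 sends each edge [p,q] (with p < q) to q − p. For instance
  ∂ag = g − a.
The resulting 7×7 matrix has rank 6, and its Smith normal form has invariant factors (1,1,1,1,1,1).

Now H_k = ker ∂_k / im ∂_{k+1}, so:

  H_0: rank C_0 − rank ∂_1 = 7 − 6 = 1, and the invariant factors of ∂_1 are all 1, so H_0 ≅ Z.
  H_1: rank ker ∂_1 − rank ∂_2 = (7 − 6) − 0 = 1, and there is no ∂_2, so H_1 ≅ Z.

As a check, the Euler characteristic is 7 − 7 = 0, which agrees with 1 − 1 = 0.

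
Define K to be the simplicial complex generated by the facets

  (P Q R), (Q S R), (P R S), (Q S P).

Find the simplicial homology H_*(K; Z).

Order the vertices as P < Q < R < S. Listing each simplex with vertices in this order, K has dimension 2 with simplices:

  0-simplices (4): P, Q, R, S
  1-simplices (6): PQ, PR, PS, QR, QS, RS
  2-simplices (4): PQR, PQS, PRS, QRS

giving chain groups C_0 ≅ Z^4, C_1 ≅ Z^6, C_2 ≅ Z^4.

∂_1: C_1 → C_0 maps an edge to its endpoints' difference, ∂[p,q] = q − p.
The resulting 4×6 matrix has rank 3, and its Smith normal form has invariant factors (1,1,1).

The boundary map ∂_2: C_2 → C_1 maps a triangle to the signed sum of its edges. For instance
  ∂PQR = QR − PR + PQ,
  ∂PQS = QS − PS + PQ.
The 6×4 boundary matrix has rank 3 and Smith normal form diag(1,1,1).

Now H_k = ker ∂_k / im ∂_{k+1}, so:

  H_0: rank C_0 − rank ∂_1 = 4 − 3 = 1, and the invariant factors of ∂_1 are all 1, so H_0 = Z.
  H_1: rank ker ∂_1 − rank ∂_2 = (6 − 3) − 3 = 0, and the invariant factors of ∂_2 are all 1, so H_1 = 0.
  H_2: rank ker ∂_2 − rank ∂_3 = (4 − 3) − 0 = 1, and there is no ∂_3, so H_2 = Z.

H_0 = Z,  H_1 = 0,  H_2 = Z.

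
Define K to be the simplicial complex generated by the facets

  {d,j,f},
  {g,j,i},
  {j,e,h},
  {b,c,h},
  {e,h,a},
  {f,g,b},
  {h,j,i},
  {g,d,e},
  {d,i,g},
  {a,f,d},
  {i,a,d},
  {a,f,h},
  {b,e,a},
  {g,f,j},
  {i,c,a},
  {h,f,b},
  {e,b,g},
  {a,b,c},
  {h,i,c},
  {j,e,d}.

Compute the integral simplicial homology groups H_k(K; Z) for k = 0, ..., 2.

H_0 ≅ Z,  H_1 ≅ Z ⊕ Z/2Z,  H_2 = 0.

K has 10 vertices, 30 edges, 20 triangles.
rank ∂_0 = 0, rank ∂_1 = 9 ⇒ b_0 = 10 − 0 − 9 = 1; all invariant factors of ∂_1 are 1 so no torsion. So H_0 ≅ Z.
rank ∂_1 = 9, rank ∂_2 = 20 ⇒ b_1 = 30 − 9 − 20 = 1; ∂_2 has invariant factor(s) [2] giving torsion. So H_1 ≅ Z ⊕ Z/2Z.
rank ∂_2 = 20, rank ∂_3 = 0 ⇒ b_2 = 20 − 20 − 0 = 0. So H_2 ≅ 0.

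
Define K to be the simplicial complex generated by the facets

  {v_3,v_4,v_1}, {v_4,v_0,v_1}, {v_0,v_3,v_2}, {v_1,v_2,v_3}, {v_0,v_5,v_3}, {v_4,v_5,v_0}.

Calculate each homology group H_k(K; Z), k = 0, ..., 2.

Order the vertices as v_0 < v_1 < v_2 < v_3 < v_4 < v_5. Listing each simplex with vertices in this order, K has dimension 2 with simplices:

  0-simplices (6): [v_0], [v_1], [v_2], [v_3], [v_4], [v_5]
  1-simplices (12): [v_0,v_1], [v_0,v_2], [v_0,v_3], [v_0,v_4], [v_0,v_5], [v_1,v_2], [v_1,v_3], [v_1,v_4], [v_2,v_3], [v_3,v_4], [v_3,v_5], [v_4,v_5]
  2-simplices (6): [v_0,v_1,v_4], [v_0,v_2,v_3], [v_0,v_3,v_5], [v_0,v_4,v_5], [v_1,v_2,v_3], [v_1,v_3,v_4]

so the chain groups are C_0 ≅ Z^6, C_1 ≅ Z^12, C_2 ≅ Z^6.

The boundary map ∂_1: C_1 → C_0 is given by ∂[p,q] = [q] − [p]. For instance
  ∂[v_0,v_2] = [v_2] − [v_0].
As a 6×12 matrix over Z this has rank 5, with invariant factors (1,1,1,1,1).

The boundary map ∂_2: C_2 → C_1 sends each 2-simplex [p,q,r] to [q,r] − [p,r] + [p,q]. For instance
  ∂[v_1,v_2,v_3] = [v_2,v_3] − [v_1,v_3] + [v_1,v_2],
  ∂[v_1,v_3,v_4] = [v_3,v_4] − [v_1,v_4] + [v_1,v_3].
The 12×6 boundary matrix has rank 6 and Smith normal form diag(1,1,1,1,1,1).

Computing H_k = (kernel of ∂_k) / (image of ∂_{k+1}):

  H_0: rank C_0 − rank ∂_1 = 6 − 5 = 1, and the invariant factors of ∂_1 are all 1, so H_0 = Z.
  H_1: rank ker ∂_1 − rank ∂_2 = (12 − 5) − 6 = 1, and the invariant factors of ∂_2 are all 1, so H_1 = Z.
  H_2: rank ker ∂_2 − rank ∂_3 = (6 − 6) − 0 = 0, and there is no ∂_3, so H_2 = 0.

H_0 ≅ Z,  H_1 ≅ Z,  H_2 = 0.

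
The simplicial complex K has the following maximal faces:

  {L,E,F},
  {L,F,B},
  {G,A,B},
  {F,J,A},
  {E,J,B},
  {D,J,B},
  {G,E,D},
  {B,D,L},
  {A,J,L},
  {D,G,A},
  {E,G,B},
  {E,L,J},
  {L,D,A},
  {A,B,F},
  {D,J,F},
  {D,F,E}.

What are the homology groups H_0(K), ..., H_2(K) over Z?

Take the total order A < B < D < E < F < G < J < L on the vertex set. Then K (dimension 2) consists of the simplices:

  0-simplices (8): A, B, D, E, F, G, J, L
  1-simplices (24): AB, AD, AF, AG, AJ, AL, BD, BE, BF, BG, BJ, BL, DE, DF, DG, DJ, DL, EF, EG, EJ, EL, FJ, FL, JL
  2-simplices (16): ABF, ABG, ADG, ADL, AFJ, AJL, BDJ, BDL, BEG, BEJ, BFL, DEF, DEG, DFJ, EFL, EJL

giving chain groups C_0 ≅ Z^8, C_1 ≅ Z^24, C_2 ≅ Z^16.

Boundary ∂_1: C_1 → C_0 sends each edge [p,q] (with p < q) to q − p.
The resulting 8×24 matrix has rank 7, and its Smith normal form has invariant factors (1,1,1,1,1,1,1).

∂_2: C_2 → C_1 acts by ∂[p,q,r] = [q,r] − [p,r] + [p,q]. For instance
  ∂BDJ = DJ − BJ + BD,
  ∂ADG = DG − AG + AD.
As a 24×16 matrix over Z this has rank 15, with invariant factors (1,1,1,1,1,1,1,1,1,1,1,1,1,1,1).

Reading off H_k = ker ∂_k / im ∂_{k+1}:

  H_0: rank C_0 − rank ∂_1 = 8 − 7 = 1, and the invariant factors of ∂_1 are all 1, so H_0 = Z.
  H_1: rank ker ∂_1 − rank ∂_2 = (24 − 7) − 15 = 2, and the invariant factors of ∂_2 are all 1, so H_1 = Z^2.
  H_2: rank ker ∂_2 − rank ∂_3 = (16 − 15) − 0 = 1, and there is no ∂_3, so H_2 = Z.

(K is a triangulation of the torus T^2.)

H_0 ≅ Z,  H_1 ≅ Z^2,  H_2 ≅ Z.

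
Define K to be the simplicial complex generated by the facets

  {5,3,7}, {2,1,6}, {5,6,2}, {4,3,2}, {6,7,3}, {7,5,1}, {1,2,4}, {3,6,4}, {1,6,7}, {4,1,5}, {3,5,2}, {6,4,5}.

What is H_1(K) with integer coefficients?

H_1 = Z/2.

Fix the vertex order 1 < 2 < 3 < 4 < 5 < 6 < 7 and write every simplex with vertices in increasing order. Then dim K = 2 and the simplices of K are:

  0-simplices (7): [1], [2], [3], [4], [5], [6], [7]
  1-simplices (18): [1,2], [1,4], [1,5], [1,6], [1,7], [2,3], [2,4], [2,5], [2,6], [3,4], [3,5], [3,6], [3,7], [4,5], [4,6], [5,6], [5,7], [6,7]
  2-simplices (12): [1,2,4], [1,2,6], [1,4,5], [1,5,7], [1,6,7], [2,3,4], [2,3,5], [2,5,6], [3,4,6], [3,5,7], [3,6,7], [4,5,6]

giving chain groups C_0 ≅ Z^7, C_1 ≅ Z^18, C_2 ≅ Z^12.

∂_1: C_1 → C_0 maps an edge to its endpoints' difference, ∂[p,q] = q − p. For instance
  ∂[4,5] = [5] − [4].
The 7×18 boundary matrix has rank 6 and Smith normal form diag(1,1,1,1,1,1).

The boundary map ∂_2: C_2 → C_1 acts by ∂[p,q,r] = [q,r] − [p,r] + [p,q]. For instance
  ∂[3,5,7] = [5,7] − [3,7] + [3,5],
  ∂[2,5,6] = [5,6] − [2,6] + [2,5].
The 18×12 boundary matrix has rank 12 and Smith normal form diag(1,1,1,1,1,1,1,1,1,1,1,2).

Computing H_k = (kernel of ∂_k) / (image of ∂_{k+1}):

  H_1: rank ker ∂_1 − rank ∂_2 = (18 − 6) − 12 = 0, and ∂_2 has invariant factor 2 > 1, so H_1 ≅ Z/2.

(K is a triangulation of the real projective plane RP^2.)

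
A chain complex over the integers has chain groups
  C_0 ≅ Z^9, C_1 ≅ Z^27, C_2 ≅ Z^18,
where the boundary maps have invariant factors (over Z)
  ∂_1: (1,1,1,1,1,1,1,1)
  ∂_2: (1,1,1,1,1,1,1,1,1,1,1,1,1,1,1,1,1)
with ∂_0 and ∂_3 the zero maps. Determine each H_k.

H_0: b_0 = 9 − 0 − 8 = 1; torsion from ∂_1 factors > 1: none. So H_0 = Z.
H_1: b_1 = 27 − 8 − 17 = 2; torsion from ∂_2 factors > 1: none. So H_1 = Z^2.
H_2: b_2 = 18 − 17 − 0 = 1; torsion from ∂_3 factors > 1: none. So H_2 = Z.

H_0 = Z,  H_1 = Z^2,  H_2 = Z.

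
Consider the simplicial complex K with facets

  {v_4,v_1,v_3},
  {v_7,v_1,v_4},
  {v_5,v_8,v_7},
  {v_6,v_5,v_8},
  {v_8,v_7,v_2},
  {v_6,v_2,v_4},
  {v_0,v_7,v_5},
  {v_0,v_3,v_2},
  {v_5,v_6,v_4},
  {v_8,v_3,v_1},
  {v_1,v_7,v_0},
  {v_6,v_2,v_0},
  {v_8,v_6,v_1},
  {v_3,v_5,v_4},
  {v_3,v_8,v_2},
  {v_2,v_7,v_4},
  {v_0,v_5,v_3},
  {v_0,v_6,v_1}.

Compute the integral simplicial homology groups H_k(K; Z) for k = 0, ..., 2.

We work with the vertex ordering v_0 < v_1 < v_2 < v_3 < v_4 < v_5 < v_6 < v_7 < v_8. The simplices of K, each written with vertices in increasing order, are:

  0-simplices (9): [v_0], [v_1], [v_2], [v_3], [v_4], [v_5], [v_6], [v_7], [v_8]
  1-simplices (27): (27 of them)
  2-simplices (18): (18 of them)

Hence C_0 ≅ Z^9, C_1 ≅ Z^27, C_2 ≅ Z^18.

The boundary map ∂_1: C_1 → C_0 is given by ∂[p,q] = [q] − [p]. For instance
  ∂[v_5,v_6] = [v_6] − [v_5].
The 9×27 boundary matrix has rank 8 and Smith normal form diag(1,1,1,1,1,1,1,1).

The boundary map ∂_2: C_2 → C_1 sends each 2-simplex [p,q,r] to [q,r] − [p,r] + [p,q]. For instance
  ∂[v_0,v_2,v_6] = [v_2,v_6] − [v_0,v_6] + [v_0,v_2],
  ∂[v_5,v_6,v_8] = [v_6,v_8] − [v_5,v_8] + [v_5,v_6].
The 27×18 boundary matrix has rank 17 and Smith normal form diag(1,1,1,1,1,1,1,1,1,1,1,1,1,1,1,1,1).

From H_k ≅ ker(∂_k) / im(∂_{k+1}) we obtain:

  H_0: rank C_0 − rank ∂_1 = 9 − 8 = 1, and the invariant factors of ∂_1 are all 1, so H_0 = Z.
  H_1: rank ker ∂_1 − rank ∂_2 = (27 − 8) − 17 = 2, and the invariant factors of ∂_2 are all 1, so H_1 = Z^2.
  H_2: rank ker ∂_2 − rank ∂_3 = (18 − 17) − 0 = 1, and there is no ∂_3, so H_2 = Z.

As a check, the Euler characteristic is 9 − 27 + 18 = 0, which agrees with 1 − 2 + 1 = 0.
(K is a triangulation of the torus T^2.)

H_0 = Z,  H_1 = Z^2,  H_2 = Z.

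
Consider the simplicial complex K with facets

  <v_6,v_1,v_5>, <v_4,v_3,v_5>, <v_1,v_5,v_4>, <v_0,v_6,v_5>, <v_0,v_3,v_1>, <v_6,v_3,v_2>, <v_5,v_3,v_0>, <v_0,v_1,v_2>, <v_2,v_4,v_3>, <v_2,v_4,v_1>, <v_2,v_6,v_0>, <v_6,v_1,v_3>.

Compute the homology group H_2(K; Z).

Order the vertices as v_0 < v_1 < v_2 < v_3 < v_4 < v_5 < v_6. Listing each simplex with vertices in this order, K has dimension 2 with simplices:

  0-simplices (7): [v_0], [v_1], [v_2], [v_3], [v_4], [v_5], [v_6]
  1-simplices (18): (18 of them)
  2-simplices (12): (12 of them)

giving chain groups C_0 ≅ Z^7, C_1 ≅ Z^18, C_2 ≅ Z^12.

Boundary ∂_1: C_1 → C_0 maps an edge to its endpoints' difference, ∂[p,q] = q − p.
The 7×18 boundary matrix has rank 6 and Smith normal form diag(1,1,1,1,1,1).

The boundary map ∂_2: C_2 → C_1 sends each 2-simplex [p,q,r] to [q,r] − [p,r] + [p,q]. For instance
  ∂[v_0,v_3,v_5] = [v_3,v_5] − [v_0,v_5] + [v_0,v_3],
  ∂[v_0,v_1,v_2] = [v_1,v_2] − [v_0,v_2] + [v_0,v_1].
The 18×12 boundary matrix has rank 12 and Smith normal form diag(1,1,1,1,1,1,1,1,1,1,1,2).

Computing H_k = (kernel of ∂_k) / (image of ∂_{k+1}):

  H_2: rank ker ∂_2 − rank ∂_3 = (12 − 12) − 0 = 0, and there is no ∂_3, so H_2 = 0.

H_2 ≅ 0.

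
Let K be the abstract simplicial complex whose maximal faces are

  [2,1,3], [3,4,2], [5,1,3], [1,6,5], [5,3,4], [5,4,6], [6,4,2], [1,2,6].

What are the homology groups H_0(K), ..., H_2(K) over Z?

Take the total order 1 < 2 < 3 < 4 < 5 < 6 on the vertex set. Then K (dimension 2) consists of the simplices:

  0-simplices (6): [1], [2], [3], [4], [5], [6]
  1-simplices (12): [1,2], [1,3], [1,5], [1,6], [2,3], [2,4], [2,6], [3,4], [3,5], [4,5], [4,6], [5,6]
  2-simplices (8): [1,2,3], [1,2,6], [1,3,5], [1,5,6], [2,3,4], [2,4,6], [3,4,5], [4,5,6]

Hence C_0 ≅ Z^6, C_1 ≅ Z^12, C_2 ≅ Z^8.

∂_1: C_1 → C_0 maps an edge to its endpoints' difference, ∂[p,q] = q − p.
This gives a 6×12 integer matrix of rank 5; reducing to Smith normal form yields diagonal entries (1,1,1,1,1).

Boundary ∂_2: C_2 → C_1 sends each 2-simplex [p,q,r] to [q,r] − [p,r] + [p,q]. For instance
  ∂[1,3,5] = [3,5] − [1,5] + [1,3],
  ∂[1,2,3] = [2,3] − [1,3] + [1,2].
This gives a 12×8 integer matrix of rank 7; reducing to Smith normal form yields diagonal entries (1,1,1,1,1,1,1).

Reading off H_k = ker ∂_k / im ∂_{k+1}:

  H_0: rank C_0 − rank ∂_1 = 6 − 5 = 1, and the invariant factors of ∂_1 are all 1, so H_0 = Z.
  H_1: rank ker ∂_1 − rank ∂_2 = (12 − 5) − 7 = 0, and the invariant factors of ∂_2 are all 1, so H_1 = 0.
  H_2: rank ker ∂_2 − rank ∂_3 = (8 − 7) − 0 = 1, and there is no ∂_3, so H_2 = Z.

As a check, the Euler characteristic is 6 − 12 + 8 = 2, which agrees with 1 − 0 + 1 = 2.

H_0 ≅ Z,  H_1 = 0,  H_2 ≅ Z.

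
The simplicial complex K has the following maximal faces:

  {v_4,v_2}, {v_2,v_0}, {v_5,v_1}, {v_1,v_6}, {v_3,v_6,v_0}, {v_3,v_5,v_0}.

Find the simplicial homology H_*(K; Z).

Order the vertices as v_0 < v_1 < v_2 < v_3 < v_4 < v_5 < v_6. Listing each simplex with vertices in this order, K has dimension 2 with simplices:

  0-simplices (7): [v_0], [v_1], [v_2], [v_3], [v_4], [v_5], [v_6]
  1-simplices (9): [v_0,v_2], [v_0,v_3], [v_0,v_5], [v_0,v_6], [v_1,v_5], [v_1,v_6], [v_2,v_4], [v_3,v_5], [v_3,v_6]
  2-simplices (2): [v_0,v_3,v_5], [v_0,v_3,v_6]

Hence C_0 ≅ Z^7, C_1 ≅ Z^9, C_2 ≅ Z^2.

Boundary ∂_1: C_1 → C_0 maps an edge to its endpoints' difference, ∂[p,q] = q − p. For instance
  ∂[v_3,v_6] = [v_6] − [v_3].
This gives a 7×9 integer matrix of rank 6; reducing to Smith normal form yields diagonal entries (1,1,1,1,1,1).

The boundary map ∂_2: C_2 → C_1 maps a triangle to the signed sum of its edges. For instance
  ∂[v_0,v_3,v_5] = [v_3,v_5] − [v_0,v_5] + [v_0,v_3],
  ∂[v_0,v_3,v_6] = [v_3,v_6] − [v_0,v_6] + [v_0,v_3].
As a 9×2 matrix over Z this has rank 2, with invariant factors (1,1).

From H_k ≅ ker(∂_k) / im(∂_{k+1}) we obtain:

  H_0: rank C_0 − rank ∂_1 = 7 − 6 = 1, and the invariant factors of ∂_1 are all 1, so H_0 = Z.
  H_1: rank ker ∂_1 − rank ∂_2 = (9 − 6) − 2 = 1, and the invariant factors of ∂_2 are all 1, so H_1 = Z.
  H_2: rank ker ∂_2 − rank ∂_3 = (2 − 2) − 0 = 0, and there is no ∂_3, so H_2 = 0.

As a check, the Euler characteristic is 7 − 9 + 2 = 0, which agrees with 1 − 1 + 0 = 0.

H_0 = Z,  H_1 = Z,  H_2 = 0.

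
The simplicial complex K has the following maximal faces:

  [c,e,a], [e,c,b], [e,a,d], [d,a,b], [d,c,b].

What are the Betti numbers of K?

b_0 = 1, b_1 = 1, b_2 = 0.

Order the vertices as a < b < c < d < e. Listing each simplex with vertices in this order, K has dimension 2 with simplices:

  0-simplices (5): a, b, c, d, e
  1-simplices (10): ab, ac, ad, ae, bc, bd, be, cd, ce, de
  2-simplices (5): abd, ace, ade, bcd, bce

giving chain groups C_0 ≅ Z^5, C_1 ≅ Z^10, C_2 ≅ Z^5.

Boundary ∂_1: C_1 → C_0 is given by ∂[p,q] = [q] − [p]. For instance
  ∂bd = d − b.
This gives a 5×10 integer matrix of rank 4; reducing to Smith normal form yields diagonal entries (1,1,1,1).

The boundary map ∂_2: C_2 → C_1 acts by ∂[p,q,r] = [q,r] − [p,r] + [p,q]. For instance
  ∂ace = ce − ae + ac,
  ∂bcd = cd − bd + bc.
The 10×5 boundary matrix has rank 5 and Smith normal form diag(1,1,1,1,1).

From H_k ≅ ker(∂_k) / im(∂_{k+1}) we obtain:

  H_0: rank C_0 − rank ∂_1 = 5 − 4 = 1, and the invariant factors of ∂_1 are all 1, so H_0 ≅ Z.
  H_1: rank ker ∂_1 − rank ∂_2 = (10 − 4) − 5 = 1, and the invariant factors of ∂_2 are all 1, so H_1 ≅ Z.
  H_2: rank ker ∂_2 − rank ∂_3 = (5 − 5) − 0 = 0, and there is no ∂_3, so H_2 ≅ 0.

Hence the Betti numbers are b_0 = 1, b_1 = 1, b_2 = 0.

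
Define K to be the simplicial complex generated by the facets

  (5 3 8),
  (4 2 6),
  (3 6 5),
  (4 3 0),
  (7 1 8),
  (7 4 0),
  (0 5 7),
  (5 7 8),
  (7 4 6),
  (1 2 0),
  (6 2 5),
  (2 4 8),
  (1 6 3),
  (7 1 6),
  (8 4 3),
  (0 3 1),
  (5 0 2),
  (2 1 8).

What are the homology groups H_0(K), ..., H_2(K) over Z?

H_0 ≅ Z,  H_1 ≅ Z^2,  H_2 ≅ Z.

We work with the vertex ordering 0 < 1 < 2 < 3 < 4 < 5 < 6 < 7 < 8. The simplices of K, each written with vertices in increasing order, are:

  0-simplices (9): [0], [1], [2], [3], [4], [5], [6], [7], [8]
  1-simplices (27): (27 of them)
  2-simplices (18): [0,1,2], [0,1,3], [0,2,5], [0,3,4], [0,4,7], [0,5,7], [1,2,8], [1,3,6], [1,6,7], [1,7,8], [2,4,6], [2,4,8], [2,5,6], [3,4,8], [3,5,6], [3,5,8], [4,6,7], [5,7,8]

giving chain groups C_0 ≅ Z^9, C_1 ≅ Z^27, C_2 ≅ Z^18.

Boundary ∂_1: C_1 → C_0 is given by ∂[p,q] = [q] − [p]. For instance
  ∂[1,2] = [2] − [1].
The 9×27 boundary matrix has rank 8 and Smith normal form diag(1,1,1,1,1,1,1,1).

The boundary map ∂_2: C_2 → C_1 acts by ∂[p,q,r] = [q,r] − [p,r] + [p,q]. For instance
  ∂[1,7,8] = [7,8] − [1,8] + [1,7],
  ∂[3,5,8] = [5,8] − [3,8] + [3,5].
The resulting 27×18 matrix has rank 17, and its Smith normal form has invariant factors (1,1,1,1,1,1,1,1,1,1,1,1,1,1,1,1,1).

Reading off H_k = ker ∂_k / im ∂_{k+1}:

  H_0: rank C_0 − rank ∂_1 = 9 − 8 = 1, and the invariant factors of ∂_1 are all 1, so H_0 ≅ Z.
  H_1: rank ker ∂_1 − rank ∂_2 = (27 − 8) − 17 = 2, and the invariant factors of ∂_2 are all 1, so H_1 ≅ Z^2.
  H_2: rank ker ∂_2 − rank ∂_3 = (18 − 17) − 0 = 1, and there is no ∂_3, so H_2 ≅ Z.

As a check, the Euler characteristic is 9 − 27 + 18 = 0, which agrees with 1 − 2 + 1 = 0.
(K is a triangulation of the torus T^2.)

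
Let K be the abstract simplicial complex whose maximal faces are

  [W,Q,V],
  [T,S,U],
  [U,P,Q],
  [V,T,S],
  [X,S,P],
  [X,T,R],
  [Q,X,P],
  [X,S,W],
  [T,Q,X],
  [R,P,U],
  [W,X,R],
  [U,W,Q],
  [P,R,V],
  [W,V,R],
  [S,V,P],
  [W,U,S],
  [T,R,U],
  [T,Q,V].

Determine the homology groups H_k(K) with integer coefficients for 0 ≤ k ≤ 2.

Take the total order P < Q < R < S < T < U < V < W < X on the vertex set. Then K (dimension 2) consists of the simplices:

  0-simplices (9): P, Q, R, S, T, U, V, W, X
  1-simplices (27): PQ, PR, PS, PU, PV, PX, QT, QU, QV, QW, QX, RT, RU, RV, RW, RX, ST, SU, SV, SW, SX, TU, TV, TX, UW, VW, WX
  2-simplices (18): PQU, PQX, PRU, PRV, PSV, PSX, QTV, QTX, QUW, QVW, RTU, RTX, RVW, RWX, STU, STV, SUW, SWX

so the chain groups are C_0 ≅ Z^9, C_1 ≅ Z^27, C_2 ≅ Z^18.

∂_1: C_1 → C_0 maps an edge to its endpoints' difference, ∂[p,q] = q − p.
As a 9×27 matrix over Z this has rank 8, with invariant factors (1,1,1,1,1,1,1,1).

The boundary map ∂_2: C_2 → C_1 acts by ∂[p,q,r] = [q,r] − [p,r] + [p,q]. For instance
  ∂PSV = SV − PV + PS,
  ∂PSX = SX − PX + PS.
As a 27×18 matrix over Z this has rank 17, with invariant factors (1,1,1,1,1,1,1,1,1,1,1,1,1,1,1,1,1).

Now H_k = ker ∂_k / im ∂_{k+1}, so:

  H_0: rank C_0 − rank ∂_1 = 9 − 8 = 1, and the invariant factors of ∂_1 are all 1, so H_0 = Z.
  H_1: rank ker ∂_1 − rank ∂_2 = (27 − 8) − 17 = 2, and the invariant factors of ∂_2 are all 1, so H_1 = Z^2.
  H_2: rank ker ∂_2 − rank ∂_3 = (18 − 17) − 0 = 1, and there is no ∂_3, so H_2 = Z.

As a check, the Euler characteristic is 9 − 27 + 18 = 0, which agrees with 1 − 2 + 1 = 0.

H_0 = Z,  H_1 = Z^2,  H_2 = Z.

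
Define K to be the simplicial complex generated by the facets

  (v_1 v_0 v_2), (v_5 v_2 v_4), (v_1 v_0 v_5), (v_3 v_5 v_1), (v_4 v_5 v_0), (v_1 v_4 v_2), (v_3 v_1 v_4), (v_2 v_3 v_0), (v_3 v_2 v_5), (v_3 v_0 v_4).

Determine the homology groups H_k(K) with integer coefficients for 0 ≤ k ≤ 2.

H_0 ≅ Z,  H_1 ≅ Z_2,  H_2 = 0.

Take the total order v_0 < v_1 < v_2 < v_3 < v_4 < v_5 on the vertex set. Then K (dimension 2) consists of the simplices:

  0-simplices (6): [v_0], [v_1], [v_2], [v_3], [v_4], [v_5]
  1-simplices (15): (15 of them)
  2-simplices (10): [v_0,v_1,v_2], [v_0,v_1,v_5], [v_0,v_2,v_3], [v_0,v_3,v_4], [v_0,v_4,v_5], [v_1,v_2,v_4], [v_1,v_3,v_4], [v_1,v_3,v_5], [v_2,v_3,v_5], [v_2,v_4,v_5]

giving chain groups C_0 ≅ Z^6, C_1 ≅ Z^15, C_2 ≅ Z^10.

∂_1: C_1 → C_0 maps an edge to its endpoints' difference, ∂[p,q] = q − p. For instance
  ∂[v_1,v_4] = [v_4] − [v_1].
As a 6×15 matrix over Z this has rank 5, with invariant factors (1,1,1,1,1).

The boundary map ∂_2: C_2 → C_1 sends each 2-simplex [p,q,r] to [q,r] − [p,r] + [p,q]. For instance
  ∂[v_2,v_4,v_5] = [v_4,v_5] − [v_2,v_5] + [v_2,v_4],
  ∂[v_0,v_1,v_5] = [v_1,v_5] − [v_0,v_5] + [v_0,v_1].
As a 15×10 matrix over Z this has rank 10, with invariant factors (1,1,1,1,1,1,1,1,1,2).

From H_k ≅ ker(∂_k) / im(∂_{k+1}) we obtain:

  H_0: rank C_0 − rank ∂_1 = 6 − 5 = 1, and the invariant factors of ∂_1 are all 1, so H_0 ≅ Z.
  H_1: rank ker ∂_1 − rank ∂_2 = (15 − 5) − 10 = 0, and ∂_2 has invariant factor 2 > 1, so H_1 ≅ Z_2.
  H_2: rank ker ∂_2 − rank ∂_3 = (10 − 10) − 0 = 0, and there is no ∂_3, so H_2 ≅ 0.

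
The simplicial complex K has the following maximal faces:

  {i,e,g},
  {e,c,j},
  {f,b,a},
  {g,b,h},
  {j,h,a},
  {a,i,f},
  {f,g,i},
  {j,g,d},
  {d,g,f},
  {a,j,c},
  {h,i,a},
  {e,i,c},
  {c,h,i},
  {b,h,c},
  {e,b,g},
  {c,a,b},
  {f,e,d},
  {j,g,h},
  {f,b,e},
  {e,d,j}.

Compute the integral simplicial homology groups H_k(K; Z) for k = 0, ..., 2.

H_0 ≅ Z,  H_1 ≅ Z ⊕ Z/2,  H_2 = 0.

We work with the vertex ordering a < b < c < d < e < f < g < h < i < j. The simplices of K, each written with vertices in increasing order, are:

  0-simplices (10): a, b, c, d, e, f, g, h, i, j
  1-simplices (30): ab, ac, af, ah, ai, aj, bc, be, bf, bg, bh, ce, ch, ci, cj, de, df, dg, dj, ef, eg, ei, ej, fg, fi, gh, gi, gj, hi, hj
  2-simplices (20): abc, abf, acj, afi, ahi, ahj, bch, bef, beg, bgh, cei, cej, chi, def, dej, dfg, dgj, egi, fgi, ghj

so the chain groups are C_0 ≅ Z^10, C_1 ≅ Z^30, C_2 ≅ Z^20.

The boundary map ∂_1: C_1 → C_0 is given by ∂[p,q] = [q] − [p].
As a 10×30 matrix over Z this has rank 9, with invariant factors (1,1,1,1,1,1,1,1,1).

The boundary map ∂_2: C_2 → C_1 acts by ∂[p,q,r] = [q,r] − [p,r] + [p,q]. For instance
  ∂chi = hi − ci + ch,
  ∂cei = ei − ci + ce.
The 30×20 boundary matrix has rank 20 and Smith normal form diag(1,1,1,1,1,1,1,1,1,1,1,1,1,1,1,1,1,1,1,2).

Now H_k = ker ∂_k / im ∂_{k+1}, so:

  H_0: rank C_0 − rank ∂_1 = 10 − 9 = 1, and the invariant factors of ∂_1 are all 1, so H_0 = Z.
  H_1: rank ker ∂_1 − rank ∂_2 = (30 − 9) − 20 = 1, and ∂_2 has invariant factor 2 > 1, so H_1 = Z ⊕ Z/2.
  H_2: rank ker ∂_2 − rank ∂_3 = (20 − 20) − 0 = 0, and there is no ∂_3, so H_2 = 0.

As a check, the Euler characteristic is 10 − 30 + 20 = 0, which agrees with 1 − 1 + 0 = 0.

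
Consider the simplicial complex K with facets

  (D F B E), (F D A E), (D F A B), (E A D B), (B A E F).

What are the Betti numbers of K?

Take the total order A < B < D < E < F on the vertex set. Then K (dimension 3) consists of the simplices:

  0-simplices (5): A, B, D, E, F
  1-simplices (10): AB, AD, AE, AF, BD, BE, BF, DE, DF, EF
  2-simplices (10): ABD, ABE, ABF, ADE, ADF, AEF, BDE, BDF, BEF, DEF
  3-simplices (5): ABDE, ABDF, ABEF, ADEF, BDEF

so the chain groups are C_0 ≅ Z^5, C_1 ≅ Z^10, C_2 ≅ Z^10, C_3 ≅ Z^5.

Boundary ∂_1: C_1 → C_0 is given by ∂[p,q] = [q] − [p]. For instance
  ∂AF = F − A.
As a 5×10 matrix over Z this has rank 4, with invariant factors (1,1,1,1).

The boundary map ∂_2: C_2 → C_1 acts by ∂[p,q,r] = [q,r] − [p,r] + [p,q]. For instance
  ∂DEF = EF − DF + DE,
  ∂BDE = DE − BE + BD.
This gives a 10×10 integer matrix of rank 6; reducing to Smith normal form yields diagonal entries (1,1,1,1,1,1).

Boundary ∂_3: C_3 → C_2 sends each 3-simplex σ to the alternating sum Σ_i (−1)^i (σ with its i-th vertex removed). For instance
  ∂ABDE = BDE − ADE + ABE − ABD,
  ∂ABDF = BDF − ADF + ABF − ABD.
This gives a 10×5 integer matrix of rank 4; reducing to Smith normal form yields diagonal entries (1,1,1,1).

From H_k ≅ ker(∂_k) / im(∂_{k+1}) we obtain:

  H_0: rank C_0 − rank ∂_1 = 5 − 4 = 1, and the invariant factors of ∂_1 are all 1, so H_0 = Z.
  H_1: rank ker ∂_1 − rank ∂_2 = (10 − 4) − 6 = 0, and the invariant factors of ∂_2 are all 1, so H_1 = 0.
  H_2: rank ker ∂_2 − rank ∂_3 = (10 − 6) − 4 = 0, and the invariant factors of ∂_3 are all 1, so H_2 = 0.
  H_3: rank ker ∂_3 − rank ∂_4 = (5 − 4) − 0 = 1, and there is no ∂_4, so H_3 = Z.

Hence the Betti numbers are b_0 = 1, b_1 = 0, b_2 = 0, b_3 = 1.

b_0 = 1, b_1 = 0, b_2 = 0, b_3 = 1.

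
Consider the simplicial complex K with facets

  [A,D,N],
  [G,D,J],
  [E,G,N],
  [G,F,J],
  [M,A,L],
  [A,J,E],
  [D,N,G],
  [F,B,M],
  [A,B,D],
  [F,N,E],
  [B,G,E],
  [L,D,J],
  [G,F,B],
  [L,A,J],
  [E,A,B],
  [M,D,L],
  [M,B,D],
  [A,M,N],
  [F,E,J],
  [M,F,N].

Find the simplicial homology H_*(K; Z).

H_0 = Z,  H_1 = Z ⊕ Z/2,  H_2 = 0.

We work with the vertex ordering A < B < D < E < F < G < J < L < M < N. The simplices of K, each written with vertices in increasing order, are:

  0-simplices (10): A, B, D, E, F, G, J, L, M, N
  1-simplices (30): AB, AD, AE, AJ, AL, AM, AN, BD, BE, BF, BG, BM, DG, DJ, DL, DM, DN, EF, EG, EJ, EN, FG, FJ, FM, FN, GJ, GN, JL, LM, MN
  2-simplices (20): ABD, ABE, ADN, AEJ, AJL, ALM, AMN, BDM, BEG, BFG, BFM, DGJ, DGN, DJL, DLM, EFJ, EFN, EGN, FGJ, FMN

Hence C_0 ≅ Z^10, C_1 ≅ Z^30, C_2 ≅ Z^20.

The boundary map ∂_1: C_1 → C_0 sends each edge [p,q] (with p < q) to q − p. For instance
  ∂BD = D − B.
As a 10×30 matrix over Z this has rank 9, with invariant factors (1,1,1,1,1,1,1,1,1).

∂_2: C_2 → C_1 acts by ∂[p,q,r] = [q,r] − [p,r] + [p,q]. For instance
  ∂DGN = GN − DN + DG,
  ∂ABE = BE − AE + AB.
The resulting 30×20 matrix has rank 20, and its Smith normal form has invariant factors (1,1,1,1,1,1,1,1,1,1,1,1,1,1,1,1,1,1,1,2).

Reading off H_k = ker ∂_k / im ∂_{k+1}:

  H_0: rank C_0 − rank ∂_1 = 10 − 9 = 1, and the invariant factors of ∂_1 are all 1, so H_0 = Z.
  H_1: rank ker ∂_1 − rank ∂_2 = (30 − 9) − 20 = 1, and ∂_2 has invariant factor 2 > 1, so H_1 = Z ⊕ Z/2.
  H_2: rank ker ∂_2 − rank ∂_3 = (20 − 20) − 0 = 0, and there is no ∂_3, so H_2 = 0.

As a check, the Euler characteristic is 10 − 30 + 20 = 0, which agrees with 1 − 1 + 0 = 0.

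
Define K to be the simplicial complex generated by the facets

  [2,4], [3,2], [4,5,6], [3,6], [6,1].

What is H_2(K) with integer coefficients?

Fix the vertex order 1 < 2 < 3 < 4 < 5 < 6 and write every simplex with vertices in increasing order. Then dim K = 2 and the simplices of K are:

  0-simplices (6): [1], [2], [3], [4], [5], [6]
  1-simplices (7): [1,6], [2,3], [2,4], [3,6], [4,5], [4,6], [5,6]
  2-simplices (1): [4,5,6]

Hence C_0 ≅ Z^6, C_1 ≅ Z^7, C_2 ≅ Z^1.

The boundary map ∂_1: C_1 → C_0 maps an edge to its endpoints' difference, ∂[p,q] = q − p. For instance
  ∂[5,6] = [6] − [5].
The 6×7 boundary matrix has rank 5 and Smith normal form diag(1,1,1,1,1).

∂_2: C_2 → C_1 sends each 2-simplex [p,q,r] to [q,r] − [p,r] + [p,q]. For instance
  ∂[4,5,6] = [5,6] − [4,6] + [4,5].
This gives a 7×1 integer matrix of rank 1; reducing to Smith normal form yields diagonal entries (1).

Now H_k = ker ∂_k / im ∂_{k+1}, so:

  H_2: rank ker ∂_2 − rank ∂_3 = (1 − 1) − 0 = 0, and there is no ∂_3, so H_2 ≅ 0.

H_2 = 0.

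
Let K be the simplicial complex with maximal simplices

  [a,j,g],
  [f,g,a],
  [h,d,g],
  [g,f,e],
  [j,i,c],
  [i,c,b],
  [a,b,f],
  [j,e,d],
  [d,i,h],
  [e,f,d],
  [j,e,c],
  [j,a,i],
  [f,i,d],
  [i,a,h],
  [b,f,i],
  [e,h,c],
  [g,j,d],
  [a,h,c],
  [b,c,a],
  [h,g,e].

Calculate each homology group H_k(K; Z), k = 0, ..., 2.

Take the total order a < b < c < d < e < f < g < h < i < j on the vertex set. Then K (dimension 2) consists of the simplices:

  0-simplices (10): a, b, c, d, e, f, g, h, i, j
  1-simplices (30): ab, ac, af, ag, ah, ai, aj, bc, bf, bi, ce, ch, ci, cj, de, df, dg, dh, di, dj, ef, eg, eh, ej, fg, fi, gh, gj, hi, ij
  2-simplices (20): abc, abf, ach, afg, agj, ahi, aij, bci, bfi, ceh, cej, cij, def, dej, dfi, dgh, dgj, dhi, efg, egh

so the chain groups are C_0 ≅ Z^10, C_1 ≅ Z^30, C_2 ≅ Z^20.

Boundary ∂_1: C_1 → C_0 sends each edge [p,q] (with p < q) to q − p. For instance
  ∂dj = j − d.
The resulting 10×30 matrix has rank 9, and its Smith normal form has invariant factors (1,1,1,1,1,1,1,1,1).

The boundary map ∂_2: C_2 → C_1 sends each 2-simplex [p,q,r] to [q,r] − [p,r] + [p,q]. For instance
  ∂afg = fg − ag + af,
  ∂egh = gh − eh + eg.
The 30×20 boundary matrix has rank 20 and Smith normal form diag(1,1,1,1,1,1,1,1,1,1,1,1,1,1,1,1,1,1,1,2).

Computing H_k = (kernel of ∂_k) / (image of ∂_{k+1}):

  H_0: rank C_0 − rank ∂_1 = 10 − 9 = 1, and the invariant factors of ∂_1 are all 1, so H_0 ≅ Z.
  H_1: rank ker ∂_1 − rank ∂_2 = (30 − 9) − 20 = 1, and ∂_2 has invariant factor 2 > 1, so H_1 ≅ Z ⊕ Z/2Z.
  H_2: rank ker ∂_2 − rank ∂_3 = (20 − 20) − 0 = 0, and there is no ∂_3, so H_2 ≅ 0.

As a check, the Euler characteristic is 10 − 30 + 20 = 0, which agrees with 1 − 1 + 0 = 0.

H_0 = Z,  H_1 = Z ⊕ Z/2Z,  H_2 = 0.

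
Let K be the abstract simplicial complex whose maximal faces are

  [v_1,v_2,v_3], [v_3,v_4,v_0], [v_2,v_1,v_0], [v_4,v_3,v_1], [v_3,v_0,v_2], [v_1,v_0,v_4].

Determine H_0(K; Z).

H_0 ≅ Z.

We work with the vertex ordering v_0 < v_1 < v_2 < v_3 < v_4. The simplices of K, each written with vertices in increasing order, are:

  0-simplices (5): [v_0], [v_1], [v_2], [v_3], [v_4]
  1-simplices (9): [v_0,v_1], [v_0,v_2], [v_0,v_3], [v_0,v_4], [v_1,v_2], [v_1,v_3], [v_1,v_4], [v_2,v_3], [v_3,v_4]
  2-simplices (6): [v_0,v_1,v_2], [v_0,v_1,v_4], [v_0,v_2,v_3], [v_0,v_3,v_4], [v_1,v_2,v_3], [v_1,v_3,v_4]

giving chain groups C_0 ≅ Z^5, C_1 ≅ Z^9, C_2 ≅ Z^6.

∂_1: C_1 → C_0 is given by ∂[p,q] = [q] − [p]. For instance
  ∂[v_1,v_2] = [v_2] − [v_1].
This gives a 5×9 integer matrix of rank 4; reducing to Smith normal form yields diagonal entries (1,1,1,1).

Boundary ∂_2: C_2 → C_1 acts by ∂[p,q,r] = [q,r] − [p,r] + [p,q]. For instance
  ∂[v_0,v_1,v_2] = [v_1,v_2] − [v_0,v_2] + [v_0,v_1],
  ∂[v_1,v_3,v_4] = [v_3,v_4] − [v_1,v_4] + [v_1,v_3].
As a 9×6 matrix over Z this has rank 5, with invariant factors (1,1,1,1,1).

Now H_k = ker ∂_k / im ∂_{k+1}, so:

  H_0: rank C_0 − rank ∂_1 = 5 − 4 = 1, and the invariant factors of ∂_1 are all 1, so H_0 = Z.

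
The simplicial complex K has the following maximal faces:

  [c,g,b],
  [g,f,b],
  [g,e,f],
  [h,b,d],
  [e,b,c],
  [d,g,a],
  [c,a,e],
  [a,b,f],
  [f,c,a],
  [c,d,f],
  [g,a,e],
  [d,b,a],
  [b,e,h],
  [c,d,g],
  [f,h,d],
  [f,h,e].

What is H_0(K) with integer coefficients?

H_0 ≅ Z.

We work with the vertex ordering a < b < c < d < e < f < g < h. The simplices of K, each written with vertices in increasing order, are:

  0-simplices (8): a, b, c, d, e, f, g, h
  1-simplices (24): ab, ac, ad, ae, af, ag, bc, bd, be, bf, bg, bh, cd, ce, cf, cg, df, dg, dh, ef, eg, eh, fg, fh
  2-simplices (16): abd, abf, ace, acf, adg, aeg, bce, bcg, bdh, beh, bfg, cdf, cdg, dfh, efg, efh

so the chain groups are C_0 ≅ Z^8, C_1 ≅ Z^24, C_2 ≅ Z^16.

The boundary map ∂_1: C_1 → C_0 maps an edge to its endpoints' difference, ∂[p,q] = q − p.
As a 8×24 matrix over Z this has rank 7, with invariant factors (1,1,1,1,1,1,1).

Boundary ∂_2: C_2 → C_1 acts by ∂[p,q,r] = [q,r] − [p,r] + [p,q]. For instance
  ∂bfg = fg − bg + bf,
  ∂bdh = dh − bh + bd.
This gives a 24×16 integer matrix of rank 15; reducing to Smith normal form yields diagonal entries (1,1,1,1,1,1,1,1,1,1,1,1,1,1,1).

Reading off H_k = ker ∂_k / im ∂_{k+1}:

  H_0: rank C_0 − rank ∂_1 = 8 − 7 = 1, and the invariant factors of ∂_1 are all 1, so H_0 ≅ Z.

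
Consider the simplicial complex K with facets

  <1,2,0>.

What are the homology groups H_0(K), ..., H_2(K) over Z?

H_0 ≅ Z,  H_1 = 0,  H_2 = 0.

Take the total order 0 < 1 < 2 on the vertex set. Then K (dimension 2) consists of the simplices:

  0-simplices (3): [0], [1], [2]
  1-simplices (3): [0,1], [0,2], [1,2]
  2-simplices (1): [0,1,2]

giving chain groups C_0 ≅ Z^3, C_1 ≅ Z^3, C_2 ≅ Z^1.

Boundary ∂_1: C_1 → C_0 sends each edge [p,q] (with p < q) to q − p. For instance
  ∂[0,2] = [2] − [0].
As a 3×3 matrix over Z this has rank 2, with invariant factors (1,1).

The boundary map ∂_2: C_2 → C_1 acts by ∂[p,q,r] = [q,r] − [p,r] + [p,q]. For instance
  ∂[0,1,2] = [1,2] − [0,2] + [0,1].
The resulting 3×1 matrix has rank 1, and its Smith normal form has invariant factors (1).

From H_k ≅ ker(∂_k) / im(∂_{k+1}) we obtain:

  H_0: rank C_0 − rank ∂_1 = 3 − 2 = 1, and the invariant factors of ∂_1 are all 1, so H_0 ≅ Z.
  H_1: rank ker ∂_1 − rank ∂_2 = (3 − 2) − 1 = 0, and the invariant factors of ∂_2 are all 1, so H_1 ≅ 0.
  H_2: rank ker ∂_2 − rank ∂_3 = (1 − 1) − 0 = 0, and there is no ∂_3, so H_2 ≅ 0.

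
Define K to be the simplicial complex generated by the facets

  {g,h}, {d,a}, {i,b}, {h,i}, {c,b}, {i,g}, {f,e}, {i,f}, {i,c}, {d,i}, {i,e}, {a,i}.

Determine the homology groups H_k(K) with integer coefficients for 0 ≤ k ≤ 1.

Order the vertices as a < b < c < d < e < f < g < h < i. Listing each simplex with vertices in this order, K has dimension 1 with simplices:

  0-simplices (9): a, b, c, d, e, f, g, h, i
  1-simplices (12): ad, ai, bc, bi, ci, di, ef, ei, fi, gh, gi, hi

Hence C_0 ≅ Z^9, C_1 ≅ Z^12.

The boundary map ∂_1: C_1 → C_0 sends each edge [p,q] (with p < q) to q − p.
The resulting 9×12 matrix has rank 8, and its Smith normal form has invariant factors (1,1,1,1,1,1,1,1).

Now H_k = ker ∂_k / im ∂_{k+1}, so:

  H_0: rank C_0 − rank ∂_1 = 9 − 8 = 1, and the invariant factors of ∂_1 are all 1, so H_0 ≅ Z.
  H_1: rank ker ∂_1 − rank ∂_2 = (12 − 8) − 0 = 4, and there is no ∂_2, so H_1 ≅ Z^4.

(K is a triangulation of a wedge of 4 circles.)

H_0 ≅ Z,  H_1 ≅ Z^4.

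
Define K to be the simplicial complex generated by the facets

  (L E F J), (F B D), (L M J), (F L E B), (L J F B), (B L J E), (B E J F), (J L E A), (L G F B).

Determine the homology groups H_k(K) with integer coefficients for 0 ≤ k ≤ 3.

Fix the vertex order A < B < D < E < F < G < J < L < M and write every simplex with vertices in increasing order. Then dim K = 3 and the simplices of K are:

  0-simplices (9): A, B, D, E, F, G, J, L, M
  1-simplices (20): AE, AJ, AL, BD, BE, BF, BG, BJ, BL, DF, EF, EJ, EL, FG, FJ, FL, GL, JL, JM, LM
  2-simplices (18): AEJ, AEL, AJL, BDF, BEF, BEJ, BEL, BFG, BFJ, BFL, BGL, BJL, EFJ, EFL, EJL, FGL, FJL, JLM
  3-simplices (7): AEJL, BEFJ, BEFL, BEJL, BFGL, BFJL, EFJL

Hence C_0 ≅ Z^9, C_1 ≅ Z^20, C_2 ≅ Z^18, C_3 ≅ Z^7.

∂_1: C_1 → C_0 maps an edge to its endpoints' difference, ∂[p,q] = q − p. For instance
  ∂LM = M − L.
This gives a 9×20 integer matrix of rank 8; reducing to Smith normal form yields diagonal entries (1,1,1,1,1,1,1,1).

Boundary ∂_2: C_2 → C_1 acts by ∂[p,q,r] = [q,r] − [p,r] + [p,q]. For instance
  ∂BDF = DF − BF + BD,
  ∂JLM = LM − JM + JL.
The 20×18 boundary matrix has rank 12 and Smith normal form diag(1,1,1,1,1,1,1,1,1,1,1,1).

The boundary map ∂_3: C_3 → C_2 sends each 3-simplex σ to the alternating sum Σ_i (−1)^i (σ with its i-th vertex removed). For instance
  ∂BEFJ = EFJ − BFJ + BEJ − BEF,
  ∂BEFL = EFL − BFL + BEL − BEF.
This gives a 18×7 integer matrix of rank 6; reducing to Smith normal form yields diagonal entries (1,1,1,1,1,1).

Now H_k = ker ∂_k / im ∂_{k+1}, so:

  H_0: rank C_0 − rank ∂_1 = 9 − 8 = 1, and the invariant factors of ∂_1 are all 1, so H_0 ≅ Z.
  H_1: rank ker ∂_1 − rank ∂_2 = (20 − 8) − 12 = 0, and the invariant factors of ∂_2 are all 1, so H_1 ≅ 0.
  H_2: rank ker ∂_2 − rank ∂_3 = (18 − 12) − 6 = 0, and the invariant factors of ∂_3 are all 1, so H_2 ≅ 0.
  H_3: rank ker ∂_3 − rank ∂_4 = (7 − 6) − 0 = 1, and there is no ∂_4, so H_3 ≅ Z.

As a check, the Euler characteristic is 9 − 20 + 18 − 7 = 0, which agrees with 1 − 0 + 0 − 1 = 0.

H_0 = Z,  H_1 = 0,  H_2 = 0,  H_3 = Z.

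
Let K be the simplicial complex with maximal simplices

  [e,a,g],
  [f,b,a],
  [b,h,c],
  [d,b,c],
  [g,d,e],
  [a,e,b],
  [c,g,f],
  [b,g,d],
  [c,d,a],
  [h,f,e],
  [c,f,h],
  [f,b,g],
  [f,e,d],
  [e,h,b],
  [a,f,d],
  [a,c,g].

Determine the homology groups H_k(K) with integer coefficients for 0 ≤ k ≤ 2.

H_0 ≅ Z,  H_1 ≅ Z^2,  H_2 ≅ Z.

Fix the vertex order a < b < c < d < e < f < g < h and write every simplex with vertices in increasing order. Then dim K = 2 and the simplices of K are:

  0-simplices (8): a, b, c, d, e, f, g, h
  1-simplices (24): ab, ac, ad, ae, af, ag, bc, bd, be, bf, bg, bh, cd, cf, cg, ch, de, df, dg, ef, eg, eh, fg, fh
  2-simplices (16): abe, abf, acd, acg, adf, aeg, bcd, bch, bdg, beh, bfg, cfg, cfh, def, deg, efh

Hence C_0 ≅ Z^8, C_1 ≅ Z^24, C_2 ≅ Z^16.

Boundary ∂_1: C_1 → C_0 is given by ∂[p,q] = [q] − [p]. For instance
  ∂df = f − d.
This gives a 8×24 integer matrix of rank 7; reducing to Smith normal form yields diagonal entries (1,1,1,1,1,1,1).

∂_2: C_2 → C_1 acts by ∂[p,q,r] = [q,r] − [p,r] + [p,q]. For instance
  ∂abe = be − ae + ab,
  ∂acd = cd − ad + ac.
This gives a 24×16 integer matrix of rank 15; reducing to Smith normal form yields diagonal entries (1,1,1,1,1,1,1,1,1,1,1,1,1,1,1).

From H_k ≅ ker(∂_k) / im(∂_{k+1}) we obtain:

  H_0: rank C_0 − rank ∂_1 = 8 − 7 = 1, and the invariant factors of ∂_1 are all 1, so H_0 ≅ Z.
  H_1: rank ker ∂_1 − rank ∂_2 = (24 − 7) − 15 = 2, and the invariant factors of ∂_2 are all 1, so H_1 ≅ Z^2.
  H_2: rank ker ∂_2 − rank ∂_3 = (16 − 15) − 0 = 1, and there is no ∂_3, so H_2 ≅ Z.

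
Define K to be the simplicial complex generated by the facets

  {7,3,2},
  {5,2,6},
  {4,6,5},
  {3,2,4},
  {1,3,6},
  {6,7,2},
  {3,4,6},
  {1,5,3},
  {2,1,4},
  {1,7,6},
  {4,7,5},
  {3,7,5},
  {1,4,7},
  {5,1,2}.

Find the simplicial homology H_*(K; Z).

H_0 ≅ Z,  H_1 ≅ Z^2,  H_2 ≅ Z.

Take the total order 1 < 2 < 3 < 4 < 5 < 6 < 7 on the vertex set. Then K (dimension 2) consists of the simplices:

  0-simplices (7): [1], [2], [3], [4], [5], [6], [7]
  1-simplices (21): [1,2], [1,3], [1,4], [1,5], [1,6], [1,7], [2,3], [2,4], [2,5], [2,6], [2,7], [3,4], [3,5], [3,6], [3,7], [4,5], [4,6], [4,7], [5,6], [5,7], [6,7]
  2-simplices (14): [1,2,4], [1,2,5], [1,3,5], [1,3,6], [1,4,7], [1,6,7], [2,3,4], [2,3,7], [2,5,6], [2,6,7], [3,4,6], [3,5,7], [4,5,6], [4,5,7]

giving chain groups C_0 ≅ Z^7, C_1 ≅ Z^21, C_2 ≅ Z^14.

The boundary map ∂_1: C_1 → C_0 sends each edge [p,q] (with p < q) to q − p. For instance
  ∂[4,5] = [5] − [4].
The 7×21 boundary matrix has rank 6 and Smith normal form diag(1,1,1,1,1,1).

Boundary ∂_2: C_2 → C_1 maps a triangle to the signed sum of its edges. For instance
  ∂[3,5,7] = [5,7] − [3,7] + [3,5],
  ∂[2,5,6] = [5,6] − [2,6] + [2,5].
The resulting 21×14 matrix has rank 13, and its Smith normal form has invariant factors (1,1,1,1,1,1,1,1,1,1,1,1,1).

Computing H_k = (kernel of ∂_k) / (image of ∂_{k+1}):

  H_0: rank C_0 − rank ∂_1 = 7 − 6 = 1, and the invariant factors of ∂_1 are all 1, so H_0 ≅ Z.
  H_1: rank ker ∂_1 − rank ∂_2 = (21 − 6) − 13 = 2, and the invariant factors of ∂_2 are all 1, so H_1 ≅ Z^2.
  H_2: rank ker ∂_2 − rank ∂_3 = (14 − 13) − 0 = 1, and there is no ∂_3, so H_2 ≅ Z.

As a check, the Euler characteristic is 7 − 21 + 14 = 0, which agrees with 1 − 2 + 1 = 0.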